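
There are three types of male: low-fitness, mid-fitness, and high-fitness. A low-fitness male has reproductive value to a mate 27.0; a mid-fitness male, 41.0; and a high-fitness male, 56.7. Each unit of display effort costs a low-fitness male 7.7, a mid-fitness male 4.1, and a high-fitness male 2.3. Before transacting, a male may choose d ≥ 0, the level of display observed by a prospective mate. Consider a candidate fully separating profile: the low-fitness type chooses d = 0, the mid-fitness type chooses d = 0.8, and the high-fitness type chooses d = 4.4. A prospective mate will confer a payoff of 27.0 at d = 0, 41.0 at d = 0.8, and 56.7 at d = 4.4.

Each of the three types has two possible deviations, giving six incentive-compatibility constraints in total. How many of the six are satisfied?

High-fitness (own payoff 56.7 − 2.3×4.4 = 46.58): to d=0 gives 27.0 → no gain ✓; to d=0.8 gives 41.0 − 2.3×0.8 = 39.16 → no gain ✓.
Low-fitness (own payoff 27.0): to d=0.8 gives 41.0 − 7.7×0.8 = 34.84 → profitable ✗; to d=4.4 gives 56.7 − 7.7×4.4 = 22.82 → no gain ✓.
Mid-fitness (own payoff 41.0 − 4.1×0.8 = 37.72): to d=0 gives 27.0 → no gain ✓; to d=4.4 gives 56.7 − 4.1×4.4 = 38.66 → profitable ✗.
4 of the 6 constraints hold; not an equilibrium.

4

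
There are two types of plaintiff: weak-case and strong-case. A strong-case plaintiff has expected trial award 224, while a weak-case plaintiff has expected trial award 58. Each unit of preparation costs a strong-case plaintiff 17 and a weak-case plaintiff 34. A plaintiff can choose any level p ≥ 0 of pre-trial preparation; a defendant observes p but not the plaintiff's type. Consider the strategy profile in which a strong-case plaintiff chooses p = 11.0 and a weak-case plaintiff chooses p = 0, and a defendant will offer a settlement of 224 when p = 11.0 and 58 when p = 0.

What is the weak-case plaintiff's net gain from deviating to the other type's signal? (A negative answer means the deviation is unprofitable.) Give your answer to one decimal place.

-208.0

Playing p = 0 the weak-case plaintiff receives 58.
Deviating to p = 11.0 brings payment 224 at cost 34 × 11.0 = 374, netting -150.
Gain from deviating: -150 − 58 = -208.0.
The gain is negative, so the weak-case type's incentive-compatibility constraint is satisfied.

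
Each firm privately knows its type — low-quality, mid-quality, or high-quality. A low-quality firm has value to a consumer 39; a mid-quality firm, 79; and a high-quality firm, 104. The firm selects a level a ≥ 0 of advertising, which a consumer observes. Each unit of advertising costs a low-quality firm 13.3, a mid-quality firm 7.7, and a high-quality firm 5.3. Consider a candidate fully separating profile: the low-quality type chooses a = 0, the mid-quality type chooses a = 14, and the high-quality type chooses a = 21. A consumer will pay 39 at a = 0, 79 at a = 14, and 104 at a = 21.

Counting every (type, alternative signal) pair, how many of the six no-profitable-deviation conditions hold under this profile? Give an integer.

Low-quality (own payoff 39): to a=14 gives 79 − 13.3×14 = -107.2 → no gain ✓; to a=21 gives 104 − 13.3×21 = -175.3 → no gain ✓.
High-quality (own payoff 104 − 5.3×21 = -7.3): to a=0 gives 39 → profitable ✗; to a=14 gives 79 − 5.3×14 = 4.8 → profitable ✗.
Mid-quality (own payoff 79 − 7.7×14 = -28.8): to a=0 gives 39 → profitable ✗; to a=21 gives 104 − 7.7×21 = -57.7 → no gain ✓.
3 of the 6 constraints hold; not an equilibrium.

3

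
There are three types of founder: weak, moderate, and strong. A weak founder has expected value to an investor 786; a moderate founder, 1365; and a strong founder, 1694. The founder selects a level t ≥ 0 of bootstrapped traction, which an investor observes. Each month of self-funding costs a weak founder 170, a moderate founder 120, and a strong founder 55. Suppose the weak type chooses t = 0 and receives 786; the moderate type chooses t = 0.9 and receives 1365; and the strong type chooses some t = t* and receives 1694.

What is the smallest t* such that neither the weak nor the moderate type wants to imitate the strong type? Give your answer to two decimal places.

Weak type (on-path payoff 786) won't mimic when 786 ≥ 1694 − 170·t*, i.e. t* ≥ 5.34.
Moderate type (on-path payoff 1365 − 120×0.9 = 1257) won't mimic when 1257 ≥ 1694 − 120·t*, i.e. t* ≥ 3.64.
Both must hold, so t* = max(5.34, 3.64) = 5.34. The weak type's constraint binds.

5.34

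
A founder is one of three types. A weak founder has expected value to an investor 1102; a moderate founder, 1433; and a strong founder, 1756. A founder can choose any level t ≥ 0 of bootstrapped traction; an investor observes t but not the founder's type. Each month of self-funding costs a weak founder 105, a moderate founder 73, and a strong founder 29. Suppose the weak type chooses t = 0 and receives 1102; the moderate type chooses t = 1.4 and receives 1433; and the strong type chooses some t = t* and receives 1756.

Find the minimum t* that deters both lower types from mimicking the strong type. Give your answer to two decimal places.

6.23

Weak type (on-path payoff 1102) won't mimic when 1102 ≥ 1756 − 105·t*, i.e. t* ≥ 6.23.
Moderate type (on-path payoff 1433 − 73×1.4 = 1330.8) won't mimic when 1330.8 ≥ 1756 − 73·t*, i.e. t* ≥ 5.82.
Both must hold, so t* = max(6.23, 5.82) = 6.23. The weak type's constraint binds.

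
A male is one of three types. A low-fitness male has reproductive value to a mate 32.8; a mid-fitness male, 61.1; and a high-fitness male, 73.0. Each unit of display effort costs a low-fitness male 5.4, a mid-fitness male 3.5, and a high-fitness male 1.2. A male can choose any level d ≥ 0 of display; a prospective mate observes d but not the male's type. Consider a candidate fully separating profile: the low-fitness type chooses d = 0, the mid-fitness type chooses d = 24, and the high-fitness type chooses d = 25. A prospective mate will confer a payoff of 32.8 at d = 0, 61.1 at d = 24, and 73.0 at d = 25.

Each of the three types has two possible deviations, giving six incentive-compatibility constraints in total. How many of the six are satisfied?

4

Mid-fitness (own payoff 61.1 − 3.5×24 = -22.9): to d=0 gives 32.8 → profitable ✗; to d=25 gives 73.0 − 3.5×25 = -14.5 → profitable ✗.
High-fitness (own payoff 73.0 − 1.2×25 = 43): to d=0 gives 32.8 → no gain ✓; to d=24 gives 61.1 − 1.2×24 = 32.3 → no gain ✓.
Low-fitness (own payoff 32.8): to d=24 gives 61.1 − 5.4×24 = -68.5 → no gain ✓; to d=25 gives 73.0 − 5.4×25 = -62 → no gain ✓.
4 of the 6 constraints hold; not an equilibrium.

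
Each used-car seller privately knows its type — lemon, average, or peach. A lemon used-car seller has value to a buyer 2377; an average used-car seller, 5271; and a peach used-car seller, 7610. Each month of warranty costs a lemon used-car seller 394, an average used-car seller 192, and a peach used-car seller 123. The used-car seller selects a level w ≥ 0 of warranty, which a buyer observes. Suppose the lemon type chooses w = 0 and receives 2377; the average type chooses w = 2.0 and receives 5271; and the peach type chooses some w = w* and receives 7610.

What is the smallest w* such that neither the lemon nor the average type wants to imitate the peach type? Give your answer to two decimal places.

14.18

Lemon type (on-path payoff 2377) won't mimic when 2377 ≥ 7610 − 394·w*, i.e. w* ≥ 13.28.
Average type (on-path payoff 5271 − 192×2.0 = 4887) won't mimic when 4887 ≥ 7610 − 192·w*, i.e. w* ≥ 14.18.
Both must hold, so w* = max(13.28, 14.18) = 14.18. The average type's constraint binds.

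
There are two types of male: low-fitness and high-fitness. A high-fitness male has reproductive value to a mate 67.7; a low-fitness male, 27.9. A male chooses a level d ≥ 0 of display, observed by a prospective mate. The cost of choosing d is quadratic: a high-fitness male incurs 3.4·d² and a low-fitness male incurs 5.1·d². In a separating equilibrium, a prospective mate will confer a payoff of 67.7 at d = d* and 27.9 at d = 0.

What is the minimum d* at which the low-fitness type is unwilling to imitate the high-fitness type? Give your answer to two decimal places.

2.79

The low-fitness type at d = 0 receives 27.9; imitating at d* yields 67.7 − 5.1·d*².
Indifference: 27.9 = 67.7 − 5.1·d*², so d*² = (67.7 − 27.9) / 5.1 ≈ 7.8039.
d* = √7.8039 ≈ 2.79.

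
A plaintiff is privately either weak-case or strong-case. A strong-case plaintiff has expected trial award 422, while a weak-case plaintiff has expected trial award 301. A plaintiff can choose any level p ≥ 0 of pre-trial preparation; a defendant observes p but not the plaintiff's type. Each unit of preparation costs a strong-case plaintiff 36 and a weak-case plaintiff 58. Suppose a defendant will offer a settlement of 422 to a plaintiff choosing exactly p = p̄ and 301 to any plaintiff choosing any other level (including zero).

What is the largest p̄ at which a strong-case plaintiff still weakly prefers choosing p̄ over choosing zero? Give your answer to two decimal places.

3.36

Choosing p̄ yields the strong-case type 422 − 36·p̄; choosing zero yields 301.
The strong-case type is indifferent at 422 − 36·p̄ = 301, i.e. p̄ = (422 − 301) / 36 ≈ 3.36.
For any p̄ above 3.36 the strong-case type would rather pool at zero, so separation collapses.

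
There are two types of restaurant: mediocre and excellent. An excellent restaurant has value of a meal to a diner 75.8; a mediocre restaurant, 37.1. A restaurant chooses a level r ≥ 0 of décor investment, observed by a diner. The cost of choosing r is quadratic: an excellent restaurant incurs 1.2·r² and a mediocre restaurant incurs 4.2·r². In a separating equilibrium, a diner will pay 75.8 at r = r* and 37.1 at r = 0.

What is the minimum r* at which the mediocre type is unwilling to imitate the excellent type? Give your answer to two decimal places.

The mediocre type at r = 0 receives 37.1; imitating at r* yields 75.8 − 4.2·r*².
Indifference: 37.1 = 75.8 − 4.2·r*², so r*² = (75.8 − 37.1) / 4.2 ≈ 9.2143.
r* = √9.2143 ≈ 3.04.

3.04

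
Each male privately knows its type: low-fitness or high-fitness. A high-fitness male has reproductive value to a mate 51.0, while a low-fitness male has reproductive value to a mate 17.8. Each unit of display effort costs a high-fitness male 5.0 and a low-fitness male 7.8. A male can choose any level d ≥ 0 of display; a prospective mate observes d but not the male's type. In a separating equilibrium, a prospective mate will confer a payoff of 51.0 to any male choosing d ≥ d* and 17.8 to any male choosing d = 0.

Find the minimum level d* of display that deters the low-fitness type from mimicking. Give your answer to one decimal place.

4.3

A low-fitness male choosing d = 0 receives 17.8.
Imitating at d* instead would pay 51.0 at cost 7.8·d*, netting 51.0 − 7.8·d*.
Indifference: 17.8 = 51.0 − 7.8·d*, so d* = (51.0 − 17.8) / 7.8 ≈ 4.3.
At d* the low-fitness type's incentive constraint just binds; the high-fitness type strictly prefers d* since its per-unit cost is lower.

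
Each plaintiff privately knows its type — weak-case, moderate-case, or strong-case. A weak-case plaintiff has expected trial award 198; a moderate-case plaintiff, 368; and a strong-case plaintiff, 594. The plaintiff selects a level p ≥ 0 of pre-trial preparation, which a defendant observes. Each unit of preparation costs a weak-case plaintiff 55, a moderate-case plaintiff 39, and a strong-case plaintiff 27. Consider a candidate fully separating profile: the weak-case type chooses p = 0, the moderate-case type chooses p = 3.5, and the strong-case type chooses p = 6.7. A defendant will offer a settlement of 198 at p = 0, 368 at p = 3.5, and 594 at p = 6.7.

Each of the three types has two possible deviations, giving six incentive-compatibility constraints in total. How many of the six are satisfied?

Moderate-case (own payoff 368 − 39×3.5 = 231.5): to p=0 gives 198 → no gain ✓; to p=6.7 gives 594 − 39×6.7 = 332.7 → profitable ✗.
Strong-case (own payoff 594 − 27×6.7 = 413.1): to p=0 gives 198 → no gain ✓; to p=3.5 gives 368 − 27×3.5 = 273.5 → no gain ✓.
Weak-case (own payoff 198): to p=3.5 gives 368 − 55×3.5 = 175.5 → no gain ✓; to p=6.7 gives 594 − 55×6.7 = 225.5 → profitable ✗.
4 of the 6 constraints hold; not an equilibrium.

4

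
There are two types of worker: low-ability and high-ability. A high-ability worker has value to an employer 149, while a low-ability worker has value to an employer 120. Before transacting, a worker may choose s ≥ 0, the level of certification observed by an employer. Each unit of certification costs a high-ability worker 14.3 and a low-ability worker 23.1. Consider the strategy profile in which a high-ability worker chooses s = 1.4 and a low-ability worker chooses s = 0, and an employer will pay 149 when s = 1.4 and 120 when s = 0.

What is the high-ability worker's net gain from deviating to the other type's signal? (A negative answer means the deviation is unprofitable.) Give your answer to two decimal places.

Playing s = 1.4 the high-ability worker receives 149 − 14.3 × 1.4 = 128.98.
Deviating to s = 0 yields 120 instead.
Gain from deviating: 120 − 128.98 = -8.98.
The gain is negative, so the high-ability type's incentive-compatibility constraint is satisfied.

-8.98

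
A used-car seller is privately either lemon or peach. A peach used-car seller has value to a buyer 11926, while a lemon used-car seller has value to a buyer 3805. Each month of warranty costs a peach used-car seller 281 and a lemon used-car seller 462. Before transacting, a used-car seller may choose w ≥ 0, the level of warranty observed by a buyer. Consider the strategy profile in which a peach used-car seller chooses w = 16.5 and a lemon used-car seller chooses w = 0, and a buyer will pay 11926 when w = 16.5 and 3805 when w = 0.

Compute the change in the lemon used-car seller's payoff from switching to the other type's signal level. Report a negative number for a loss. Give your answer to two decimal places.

498.00

Playing w = 0 the lemon used-car seller receives 3805.
Deviating to w = 16.5 brings payment 11926 at cost 462 × 16.5 = 7623, netting 4303.
Gain from deviating: 4303 − 3805 = 498.00.
The gain is positive, so the lemon type's incentive-compatibility constraint is violated — this profile is not a separating equilibrium.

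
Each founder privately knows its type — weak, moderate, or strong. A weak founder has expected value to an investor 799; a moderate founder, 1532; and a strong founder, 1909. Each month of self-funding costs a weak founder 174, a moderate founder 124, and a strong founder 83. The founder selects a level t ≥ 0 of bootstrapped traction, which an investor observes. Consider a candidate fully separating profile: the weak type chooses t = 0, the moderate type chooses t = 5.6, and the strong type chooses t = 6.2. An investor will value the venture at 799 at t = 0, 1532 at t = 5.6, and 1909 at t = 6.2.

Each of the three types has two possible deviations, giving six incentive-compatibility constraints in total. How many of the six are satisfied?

4

Weak (own payoff 799): to t=5.6 gives 1532 − 174×5.6 = 557.6 → no gain ✓; to t=6.2 gives 1909 − 174×6.2 = 830.2 → profitable ✗.
Strong (own payoff 1909 − 83×6.2 = 1394.4): to t=0 gives 799 → no gain ✓; to t=5.6 gives 1532 − 83×5.6 = 1067.2 → no gain ✓.
Moderate (own payoff 1532 − 124×5.6 = 837.6): to t=0 gives 799 → no gain ✓; to t=6.2 gives 1909 − 124×6.2 = 1140.2 → profitable ✗.
4 of the 6 constraints hold; not an equilibrium.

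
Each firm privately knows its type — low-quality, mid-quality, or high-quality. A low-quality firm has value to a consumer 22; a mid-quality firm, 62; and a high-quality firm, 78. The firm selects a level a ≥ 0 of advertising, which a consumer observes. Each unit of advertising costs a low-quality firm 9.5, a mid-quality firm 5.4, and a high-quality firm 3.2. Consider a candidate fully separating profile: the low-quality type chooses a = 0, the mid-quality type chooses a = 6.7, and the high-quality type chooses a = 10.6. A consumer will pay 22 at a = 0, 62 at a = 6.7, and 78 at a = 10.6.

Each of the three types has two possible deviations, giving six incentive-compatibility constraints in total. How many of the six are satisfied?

Low-quality (own payoff 22): to a=6.7 gives 62 − 9.5×6.7 = -1.65 → no gain ✓; to a=10.6 gives 78 − 9.5×10.6 = -22.7 → no gain ✓.
High-quality (own payoff 78 − 3.2×10.6 = 44.08): to a=0 gives 22 → no gain ✓; to a=6.7 gives 62 − 3.2×6.7 = 40.56 → no gain ✓.
Mid-quality (own payoff 62 − 5.4×6.7 = 25.82): to a=0 gives 22 → no gain ✓; to a=10.6 gives 78 − 5.4×10.6 = 20.76 → no gain ✓.
6 of the 6 constraints hold; this profile is a separating equilibrium.

6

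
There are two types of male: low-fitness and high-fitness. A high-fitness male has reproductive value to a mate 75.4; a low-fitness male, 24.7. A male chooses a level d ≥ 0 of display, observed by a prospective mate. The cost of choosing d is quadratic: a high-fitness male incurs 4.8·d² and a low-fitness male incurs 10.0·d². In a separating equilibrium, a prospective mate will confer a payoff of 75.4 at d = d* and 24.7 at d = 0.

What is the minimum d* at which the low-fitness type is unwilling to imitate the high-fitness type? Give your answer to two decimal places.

The low-fitness type at d = 0 receives 24.7; imitating at d* yields 75.4 − 10.0·d*².
Indifference: 24.7 = 75.4 − 10.0·d*², so d*² = (75.4 − 24.7) / 10.0 = 5.07.
d* = √5.07 ≈ 2.25.

2.25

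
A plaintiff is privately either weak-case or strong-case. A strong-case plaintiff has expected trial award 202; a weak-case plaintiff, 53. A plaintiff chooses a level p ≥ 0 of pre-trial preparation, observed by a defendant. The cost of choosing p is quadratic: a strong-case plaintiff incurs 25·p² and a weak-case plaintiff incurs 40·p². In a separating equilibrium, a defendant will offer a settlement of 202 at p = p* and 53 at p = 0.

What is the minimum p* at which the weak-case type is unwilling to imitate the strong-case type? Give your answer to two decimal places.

The weak-case type at p = 0 receives 53; imitating at p* yields 202 − 40·p*².
Indifference: 53 = 202 − 40·p*², so p*² = (202 − 53) / 40 = 3.725.
p* = √3.725 ≈ 1.93.

1.93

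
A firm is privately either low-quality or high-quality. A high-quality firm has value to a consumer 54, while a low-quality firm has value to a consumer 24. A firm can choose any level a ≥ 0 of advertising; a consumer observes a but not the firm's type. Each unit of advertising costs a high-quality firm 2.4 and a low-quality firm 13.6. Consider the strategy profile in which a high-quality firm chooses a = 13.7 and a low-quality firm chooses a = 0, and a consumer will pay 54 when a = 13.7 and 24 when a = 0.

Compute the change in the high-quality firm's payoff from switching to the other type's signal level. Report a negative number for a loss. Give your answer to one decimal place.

Playing a = 13.7 the high-quality firm receives 54 − 2.4 × 13.7 = 21.12.
Deviating to a = 0 yields 24 instead.
Gain from deviating: 24 − 21.12 = 2.88, i.e. 2.9 to one decimal place.
The gain is positive, so the high-quality type's incentive-compatibility constraint is violated — this profile is not a separating equilibrium.

2.9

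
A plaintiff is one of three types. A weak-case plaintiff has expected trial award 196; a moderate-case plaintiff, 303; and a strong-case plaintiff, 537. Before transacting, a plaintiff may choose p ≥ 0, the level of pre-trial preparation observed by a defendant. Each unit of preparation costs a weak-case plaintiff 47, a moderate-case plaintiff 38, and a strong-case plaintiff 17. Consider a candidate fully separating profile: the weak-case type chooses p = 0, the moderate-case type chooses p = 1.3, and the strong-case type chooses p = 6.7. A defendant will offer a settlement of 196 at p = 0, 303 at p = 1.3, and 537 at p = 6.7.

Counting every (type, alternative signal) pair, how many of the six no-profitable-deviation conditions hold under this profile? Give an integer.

3

Strong-case (own payoff 537 − 17×6.7 = 423.1): to p=0 gives 196 → no gain ✓; to p=1.3 gives 303 − 17×1.3 = 280.9 → no gain ✓.
Moderate-case (own payoff 303 − 38×1.3 = 253.6): to p=0 gives 196 → no gain ✓; to p=6.7 gives 537 − 38×6.7 = 282.4 → profitable ✗.
Weak-case (own payoff 196): to p=1.3 gives 303 − 47×1.3 = 241.9 → profitable ✗; to p=6.7 gives 537 − 47×6.7 = 222.1 → profitable ✗.
3 of the 6 constraints hold; not an equilibrium.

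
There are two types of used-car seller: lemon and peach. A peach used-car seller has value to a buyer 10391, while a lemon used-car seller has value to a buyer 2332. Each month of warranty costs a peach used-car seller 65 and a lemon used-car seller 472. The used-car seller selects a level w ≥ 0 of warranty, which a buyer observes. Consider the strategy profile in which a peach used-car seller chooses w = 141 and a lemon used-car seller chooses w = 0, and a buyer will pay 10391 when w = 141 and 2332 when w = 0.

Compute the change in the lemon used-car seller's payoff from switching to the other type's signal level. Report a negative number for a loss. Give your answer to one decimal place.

-58493.0

Playing w = 0 the lemon used-car seller receives 2332.
Deviating to w = 141 brings payment 10391 at cost 472 × 141 = 66552, netting -56161.
Gain from deviating: -56161 − 2332 = -58493.0.
The gain is negative, so the lemon type's incentive-compatibility constraint is satisfied.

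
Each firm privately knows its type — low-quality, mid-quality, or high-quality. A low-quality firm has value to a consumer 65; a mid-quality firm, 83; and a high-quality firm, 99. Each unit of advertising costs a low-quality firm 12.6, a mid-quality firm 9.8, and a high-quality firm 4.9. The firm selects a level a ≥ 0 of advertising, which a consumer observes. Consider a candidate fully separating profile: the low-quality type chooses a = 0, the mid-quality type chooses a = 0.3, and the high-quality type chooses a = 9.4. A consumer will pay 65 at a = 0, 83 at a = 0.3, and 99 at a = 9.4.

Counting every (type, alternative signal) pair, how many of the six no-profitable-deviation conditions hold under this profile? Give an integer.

3

Mid-quality (own payoff 83 − 9.8×0.3 = 80.06): to a=0 gives 65 → no gain ✓; to a=9.4 gives 99 − 9.8×9.4 = 6.88 → no gain ✓.
Low-quality (own payoff 65): to a=0.3 gives 83 − 12.6×0.3 = 79.22 → profitable ✗; to a=9.4 gives 99 − 12.6×9.4 = -19.44 → no gain ✓.
High-quality (own payoff 99 − 4.9×9.4 = 52.94): to a=0 gives 65 → profitable ✗; to a=0.3 gives 83 − 4.9×0.3 = 81.53 → profitable ✗.
3 of the 6 constraints hold; not an equilibrium.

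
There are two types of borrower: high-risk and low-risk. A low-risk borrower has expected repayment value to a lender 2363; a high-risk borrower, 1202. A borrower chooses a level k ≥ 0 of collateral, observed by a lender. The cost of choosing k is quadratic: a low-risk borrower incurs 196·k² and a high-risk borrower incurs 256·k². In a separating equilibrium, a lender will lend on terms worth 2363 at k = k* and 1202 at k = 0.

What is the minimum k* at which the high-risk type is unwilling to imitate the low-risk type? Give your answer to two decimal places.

2.13

The high-risk type at k = 0 receives 1202; imitating at k* yields 2363 − 256·k*².
Indifference: 1202 = 2363 − 256·k*², so k*² = (2363 − 1202) / 256 ≈ 4.5352.
k* = √4.5352 ≈ 2.13.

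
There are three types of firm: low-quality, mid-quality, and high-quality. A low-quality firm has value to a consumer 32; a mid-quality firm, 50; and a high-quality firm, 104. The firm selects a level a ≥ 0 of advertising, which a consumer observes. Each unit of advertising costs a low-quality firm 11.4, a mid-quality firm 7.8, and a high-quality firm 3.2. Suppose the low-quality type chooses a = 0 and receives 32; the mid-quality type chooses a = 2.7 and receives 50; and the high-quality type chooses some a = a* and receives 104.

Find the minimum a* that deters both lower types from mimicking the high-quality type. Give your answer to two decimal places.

9.62

Low-quality type (on-path payoff 32) won't mimic when 32 ≥ 104 − 11.4·a*, i.e. a* ≥ 6.32.
Mid-quality type (on-path payoff 50 − 7.8×2.7 = 28.94) won't mimic when 28.94 ≥ 104 − 7.8·a*, i.e. a* ≥ 9.62.
Both must hold, so a* = max(6.32, 9.62) = 9.62. The mid-quality type's constraint binds.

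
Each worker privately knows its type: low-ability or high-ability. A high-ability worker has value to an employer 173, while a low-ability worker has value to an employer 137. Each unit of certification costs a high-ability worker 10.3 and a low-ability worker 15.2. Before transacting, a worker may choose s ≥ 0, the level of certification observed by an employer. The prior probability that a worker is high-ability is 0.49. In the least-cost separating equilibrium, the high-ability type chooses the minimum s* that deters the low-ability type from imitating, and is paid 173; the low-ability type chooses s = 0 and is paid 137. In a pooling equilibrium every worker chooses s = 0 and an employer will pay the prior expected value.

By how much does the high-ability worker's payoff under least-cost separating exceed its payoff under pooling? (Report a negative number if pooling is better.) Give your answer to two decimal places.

Least-cost separating signal: s* solves 137 = 173 − 15.2·s*, so s* = (173 − 137)/15.2 ≈ 2.3684.
High-ability type's separating payoff: 173 − 10.3 × s* = 173 − 10.3 × (173 − 137)/15.2 = 173 − 370.8/15.2 ≈ 148.6053.
Pooling payoff: 0.49 × 173 + 0.51 × 137 = 154.64.
Difference: 148.6053 − 154.64 = -6.0347, i.e. -6.03 to two decimal places.
The high-ability type would prefer the pooling outcome.

-6.03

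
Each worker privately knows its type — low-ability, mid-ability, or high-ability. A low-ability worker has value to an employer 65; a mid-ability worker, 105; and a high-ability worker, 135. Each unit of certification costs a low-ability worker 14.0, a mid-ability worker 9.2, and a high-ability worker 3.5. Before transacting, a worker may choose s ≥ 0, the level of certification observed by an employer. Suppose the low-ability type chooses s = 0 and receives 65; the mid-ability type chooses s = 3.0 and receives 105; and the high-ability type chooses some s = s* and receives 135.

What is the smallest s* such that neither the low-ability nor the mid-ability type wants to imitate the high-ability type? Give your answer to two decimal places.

6.26

Mid-ability type (on-path payoff 105 − 9.2×3.0 = 77.4) won't mimic when 77.4 ≥ 135 − 9.2·s*, i.e. s* ≥ 6.26.
Low-ability type (on-path payoff 65) won't mimic when 65 ≥ 135 − 14.0·s*, i.e. s* ≥ 5.00.
Both must hold, so s* = max(5.00, 6.26) = 6.26. The mid-ability type's constraint binds.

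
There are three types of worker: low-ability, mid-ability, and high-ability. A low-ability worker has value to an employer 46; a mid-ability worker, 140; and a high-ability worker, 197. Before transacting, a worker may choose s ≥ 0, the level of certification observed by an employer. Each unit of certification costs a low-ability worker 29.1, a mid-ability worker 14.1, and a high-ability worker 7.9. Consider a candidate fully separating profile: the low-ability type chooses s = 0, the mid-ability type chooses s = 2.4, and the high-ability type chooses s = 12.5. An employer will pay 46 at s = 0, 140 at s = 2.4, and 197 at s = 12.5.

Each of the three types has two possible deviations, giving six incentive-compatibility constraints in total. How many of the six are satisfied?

Low-ability (own payoff 46): to s=2.4 gives 140 − 29.1×2.4 = 70.16 → profitable ✗; to s=12.5 gives 197 − 29.1×12.5 = -166.75 → no gain ✓.
Mid-ability (own payoff 140 − 14.1×2.4 = 106.16): to s=0 gives 46 → no gain ✓; to s=12.5 gives 197 − 14.1×12.5 = 20.75 → no gain ✓.
High-ability (own payoff 197 − 7.9×12.5 = 98.25): to s=0 gives 46 → no gain ✓; to s=2.4 gives 140 − 7.9×2.4 = 121.04 → profitable ✗.
4 of the 6 constraints hold; not an equilibrium.

4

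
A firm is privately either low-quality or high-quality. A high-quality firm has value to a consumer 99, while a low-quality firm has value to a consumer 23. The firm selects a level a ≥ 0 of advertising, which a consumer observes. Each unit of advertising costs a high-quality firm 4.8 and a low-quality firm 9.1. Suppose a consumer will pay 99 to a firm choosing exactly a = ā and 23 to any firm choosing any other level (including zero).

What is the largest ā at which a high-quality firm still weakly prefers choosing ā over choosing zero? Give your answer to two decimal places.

Choosing ā yields the high-quality type 99 − 4.8·ā; choosing zero yields 23.
The high-quality type is indifferent at 99 − 4.8·ā = 23, i.e. ā = (99 − 23) / 4.8 ≈ 15.83.
For any ā above 15.83 the high-quality type would rather pool at zero, so separation collapses.

15.83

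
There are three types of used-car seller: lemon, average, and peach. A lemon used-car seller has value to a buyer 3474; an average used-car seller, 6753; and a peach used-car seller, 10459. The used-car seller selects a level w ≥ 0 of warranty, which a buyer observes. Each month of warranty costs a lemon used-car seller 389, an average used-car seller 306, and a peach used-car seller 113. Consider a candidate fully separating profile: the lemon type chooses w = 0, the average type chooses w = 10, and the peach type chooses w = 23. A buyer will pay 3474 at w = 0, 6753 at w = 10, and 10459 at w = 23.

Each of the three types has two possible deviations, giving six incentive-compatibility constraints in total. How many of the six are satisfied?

6

Average (own payoff 6753 − 306×10 = 3693): to w=0 gives 3474 → no gain ✓; to w=23 gives 10459 − 306×23 = 3421 → no gain ✓.
Lemon (own payoff 3474): to w=10 gives 6753 − 389×10 = 2863 → no gain ✓; to w=23 gives 10459 − 389×23 = 1512 → no gain ✓.
Peach (own payoff 10459 − 113×23 = 7860): to w=0 gives 3474 → no gain ✓; to w=10 gives 6753 − 113×10 = 5623 → no gain ✓.
6 of the 6 constraints hold; this profile is a separating equilibrium.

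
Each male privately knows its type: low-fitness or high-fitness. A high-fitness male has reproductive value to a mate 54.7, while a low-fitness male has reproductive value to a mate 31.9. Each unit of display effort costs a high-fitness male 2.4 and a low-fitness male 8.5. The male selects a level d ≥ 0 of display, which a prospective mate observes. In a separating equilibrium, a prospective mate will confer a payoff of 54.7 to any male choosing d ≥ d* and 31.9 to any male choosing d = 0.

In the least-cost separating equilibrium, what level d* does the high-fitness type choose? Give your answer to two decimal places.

2.68

A low-fitness male choosing d = 0 receives 31.9.
Imitating at d* instead would pay 54.7 at cost 8.5·d*, netting 54.7 − 8.5·d*.
Indifference: 31.9 = 54.7 − 8.5·d*, so d* = (54.7 − 31.9) / 8.5 ≈ 2.68.
At d* the low-fitness type's incentive constraint just binds; the high-fitness type strictly prefers d* since its per-unit cost is lower.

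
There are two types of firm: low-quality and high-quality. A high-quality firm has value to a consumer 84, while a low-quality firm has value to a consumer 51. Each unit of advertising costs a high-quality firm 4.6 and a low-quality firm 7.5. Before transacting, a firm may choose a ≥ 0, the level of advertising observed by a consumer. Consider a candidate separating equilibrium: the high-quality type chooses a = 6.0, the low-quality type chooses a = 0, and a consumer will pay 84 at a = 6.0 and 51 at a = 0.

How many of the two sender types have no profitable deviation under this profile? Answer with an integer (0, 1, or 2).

High-quality type: signal → 84 − 4.6 × 6.0 = 56.4; deviate to 0 → 51. IC holds (56.4 ≥ 51).
Low-quality type: stay at 0 → 51; mimic → 84 − 7.5 × 6.0 = 39. IC holds (51 ≥ 39).
2 of 2 constraints hold, so this is a separating equilibrium.

2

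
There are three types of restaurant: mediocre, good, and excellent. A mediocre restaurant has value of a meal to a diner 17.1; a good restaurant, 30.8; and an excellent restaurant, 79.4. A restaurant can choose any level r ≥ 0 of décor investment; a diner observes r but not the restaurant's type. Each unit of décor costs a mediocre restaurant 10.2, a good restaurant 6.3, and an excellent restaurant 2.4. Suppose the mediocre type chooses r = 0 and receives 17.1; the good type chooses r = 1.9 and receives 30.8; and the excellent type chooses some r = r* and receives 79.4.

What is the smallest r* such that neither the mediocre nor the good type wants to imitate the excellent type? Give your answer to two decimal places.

9.61

Good type (on-path payoff 30.8 − 6.3×1.9 = 18.83) won't mimic when 18.83 ≥ 79.4 − 6.3·r*, i.e. r* ≥ 9.61.
Mediocre type (on-path payoff 17.1) won't mimic when 17.1 ≥ 79.4 − 10.2·r*, i.e. r* ≥ 6.11.
Both must hold, so r* = max(6.11, 9.61) = 9.61. The good type's constraint binds.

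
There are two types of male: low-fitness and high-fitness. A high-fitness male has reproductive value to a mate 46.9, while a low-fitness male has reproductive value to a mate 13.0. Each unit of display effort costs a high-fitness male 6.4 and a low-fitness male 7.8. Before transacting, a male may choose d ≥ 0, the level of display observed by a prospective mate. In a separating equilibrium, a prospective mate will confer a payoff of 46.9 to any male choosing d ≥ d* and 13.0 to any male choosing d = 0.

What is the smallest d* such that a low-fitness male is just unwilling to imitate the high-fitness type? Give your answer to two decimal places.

A low-fitness male choosing d = 0 receives 13.0.
Imitating at d* instead would pay 46.9 at cost 7.8·d*, netting 46.9 − 7.8·d*.
Indifference: 13.0 = 46.9 − 7.8·d*, so d* = (46.9 − 13.0) / 7.8 ≈ 4.35.
This is the low-fitness type's binding incentive-compatibility constraint; any d ≥ 4.35 sustains separation on that side.

4.35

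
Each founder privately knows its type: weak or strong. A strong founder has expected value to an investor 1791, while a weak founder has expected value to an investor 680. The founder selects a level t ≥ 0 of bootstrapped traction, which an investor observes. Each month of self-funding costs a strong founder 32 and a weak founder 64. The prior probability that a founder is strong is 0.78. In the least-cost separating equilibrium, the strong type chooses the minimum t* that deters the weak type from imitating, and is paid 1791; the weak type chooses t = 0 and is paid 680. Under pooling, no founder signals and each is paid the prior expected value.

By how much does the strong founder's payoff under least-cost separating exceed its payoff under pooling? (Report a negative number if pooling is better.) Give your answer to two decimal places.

Least-cost separating signal: t* solves 680 = 1791 − 64·t*, so t* = (1791 − 680)/64 ≈ 17.3594.
Strong type's separating payoff: 1791 − 32 × t* = 1791 − 32 × (1791 − 680)/64 = 1791 − 35552/64 = 1235.5.
Pooling payoff: 0.78 × 1791 + 0.22 × 680 = 1546.58.
Difference: 1235.5 − 1546.58 = -311.08.
The strong type would prefer the pooling outcome.

-311.08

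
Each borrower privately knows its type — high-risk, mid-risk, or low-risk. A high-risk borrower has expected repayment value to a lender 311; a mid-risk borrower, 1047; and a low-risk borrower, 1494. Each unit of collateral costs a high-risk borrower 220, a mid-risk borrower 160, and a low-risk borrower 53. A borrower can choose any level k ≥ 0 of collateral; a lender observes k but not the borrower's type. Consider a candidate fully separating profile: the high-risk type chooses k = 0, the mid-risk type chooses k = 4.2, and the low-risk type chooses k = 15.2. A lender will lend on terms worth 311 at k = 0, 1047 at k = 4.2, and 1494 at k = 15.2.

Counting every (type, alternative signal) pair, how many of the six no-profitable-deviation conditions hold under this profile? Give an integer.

5

High-risk (own payoff 311): to k=4.2 gives 1047 − 220×4.2 = 123 → no gain ✓; to k=15.2 gives 1494 − 220×15.2 = -1850 → no gain ✓.
Mid-risk (own payoff 1047 − 160×4.2 = 375): to k=0 gives 311 → no gain ✓; to k=15.2 gives 1494 − 160×15.2 = -938 → no gain ✓.
Low-risk (own payoff 1494 − 53×15.2 = 688.4): to k=0 gives 311 → no gain ✓; to k=4.2 gives 1047 − 53×4.2 = 824.4 → profitable ✗.
5 of the 6 constraints hold; not an equilibrium.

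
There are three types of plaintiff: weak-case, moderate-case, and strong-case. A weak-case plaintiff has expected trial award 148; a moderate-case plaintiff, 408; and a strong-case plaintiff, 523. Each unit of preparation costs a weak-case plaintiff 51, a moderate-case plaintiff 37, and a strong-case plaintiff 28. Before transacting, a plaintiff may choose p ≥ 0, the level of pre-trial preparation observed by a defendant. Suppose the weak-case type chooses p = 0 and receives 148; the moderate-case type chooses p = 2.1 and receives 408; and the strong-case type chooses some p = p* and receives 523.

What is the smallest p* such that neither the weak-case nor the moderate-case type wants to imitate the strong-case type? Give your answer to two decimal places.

Weak-case type (on-path payoff 148) won't mimic when 148 ≥ 523 − 51·p*, i.e. p* ≥ 7.35.
Moderate-case type (on-path payoff 408 − 37×2.1 = 330.3) won't mimic when 330.3 ≥ 523 − 37·p*, i.e. p* ≥ 5.21.
Both must hold, so p* = max(7.35, 5.21) = 7.35. The weak-case type's constraint binds.

7.35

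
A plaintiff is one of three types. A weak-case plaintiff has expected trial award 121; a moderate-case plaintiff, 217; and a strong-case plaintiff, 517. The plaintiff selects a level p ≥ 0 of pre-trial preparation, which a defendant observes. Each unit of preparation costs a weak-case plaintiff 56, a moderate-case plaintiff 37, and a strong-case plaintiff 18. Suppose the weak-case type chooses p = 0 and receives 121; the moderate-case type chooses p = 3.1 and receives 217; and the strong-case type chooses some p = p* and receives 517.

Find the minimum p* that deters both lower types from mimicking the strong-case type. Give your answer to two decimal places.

Moderate-case type (on-path payoff 217 − 37×3.1 = 102.3) won't mimic when 102.3 ≥ 517 − 37·p*, i.e. p* ≥ 11.21.
Weak-case type (on-path payoff 121) won't mimic when 121 ≥ 517 − 56·p*, i.e. p* ≥ 7.07.
Both must hold, so p* = max(7.07, 11.21) = 11.21. The moderate-case type's constraint binds.

11.21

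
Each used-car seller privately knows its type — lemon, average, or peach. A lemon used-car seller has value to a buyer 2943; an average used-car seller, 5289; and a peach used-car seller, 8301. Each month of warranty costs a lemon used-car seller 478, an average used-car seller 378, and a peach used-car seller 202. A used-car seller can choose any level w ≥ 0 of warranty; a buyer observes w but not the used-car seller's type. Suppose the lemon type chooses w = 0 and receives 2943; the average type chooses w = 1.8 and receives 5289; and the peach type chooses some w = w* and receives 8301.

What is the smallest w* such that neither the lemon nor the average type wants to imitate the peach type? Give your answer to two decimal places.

11.21

Average type (on-path payoff 5289 − 378×1.8 = 4608.6) won't mimic when 4608.6 ≥ 8301 − 378·w*, i.e. w* ≥ 9.77.
Lemon type (on-path payoff 2943) won't mimic when 2943 ≥ 8301 − 478·w*, i.e. w* ≥ 11.21.
Both must hold, so w* = max(11.21, 9.77) = 11.21. The lemon type's constraint binds.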